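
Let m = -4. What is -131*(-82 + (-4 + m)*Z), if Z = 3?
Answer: 13886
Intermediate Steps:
-131*(-82 + (-4 + m)*Z) = -131*(-82 + (-4 - 4)*3) = -131*(-82 - 8*3) = -131*(-82 - 24) = -131*(-106) = 13886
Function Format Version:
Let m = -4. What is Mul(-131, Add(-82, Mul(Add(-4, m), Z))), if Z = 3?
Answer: 13886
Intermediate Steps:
Mul(-131, Add(-82, Mul(Add(-4, m), Z))) = Mul(-131, Add(-82, Mul(Add(-4, -4), 3))) = Mul(-131, Add(-82, Mul(-8, 3))) = Mul(-131, Add(-82, -24)) = Mul(-131, -106) = 13886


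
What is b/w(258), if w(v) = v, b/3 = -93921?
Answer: -93921/86 ≈ -1092.1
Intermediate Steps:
b = -281763 (b = 3*(-93921) = -281763)
b/w(258) = -281763/258 = -281763*1/258 = -93921/86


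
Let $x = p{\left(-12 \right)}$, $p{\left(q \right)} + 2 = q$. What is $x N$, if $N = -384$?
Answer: $5376$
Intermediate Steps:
$p{\left(q \right)} = -2 + q$
$x = -14$ ($x = -2 - 12 = -14$)
$x N = \left(-14\right) \left(-384\right) = 5376$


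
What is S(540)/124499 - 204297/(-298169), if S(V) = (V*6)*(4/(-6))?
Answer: 24790727163/37121742331 ≈ 0.66782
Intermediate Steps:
S(V) = -4*V (S(V) = (6*V)*(4*(-⅙)) = (6*V)*(-⅔) = -4*V)
S(540)/124499 - 204297/(-298169) = -4*540/124499 - 204297/(-298169) = -2160*1/124499 - 204297*(-1/298169) = -2160/124499 + 204297/298169 = 24790727163/37121742331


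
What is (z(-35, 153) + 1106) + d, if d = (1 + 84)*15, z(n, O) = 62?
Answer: 2443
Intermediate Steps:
d = 1275 (d = 85*15 = 1275)
(z(-35, 153) + 1106) + d = (62 + 1106) + 1275 = 1168 + 1275 = 2443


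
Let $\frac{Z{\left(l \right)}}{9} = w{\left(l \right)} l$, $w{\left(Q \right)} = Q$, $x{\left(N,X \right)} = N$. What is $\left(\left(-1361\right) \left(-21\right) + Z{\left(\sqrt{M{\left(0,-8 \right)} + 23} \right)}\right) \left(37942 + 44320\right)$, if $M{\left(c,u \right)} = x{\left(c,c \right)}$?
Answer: $2368158456$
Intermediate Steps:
$M{\left(c,u \right)} = c$
$Z{\left(l \right)} = 9 l^{2}$ ($Z{\left(l \right)} = 9 l l = 9 l^{2}$)
$\left(\left(-1361\right) \left(-21\right) + Z{\left(\sqrt{M{\left(0,-8 \right)} + 23} \right)}\right) \left(37942 + 44320\right) = \left(\left(-1361\right) \left(-21\right) + 9 \left(\sqrt{0 + 23}\right)^{2}\right) \left(37942 + 44320\right) = \left(28581 + 9 \left(\sqrt{23}\right)^{2}\right) 82262 = \left(28581 + 9 \cdot 23\right) 82262 = \left(28581 + 207\right) 82262 = 28788 \cdot 82262 = 2368158456$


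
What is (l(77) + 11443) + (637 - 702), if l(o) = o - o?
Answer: 11378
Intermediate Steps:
l(o) = 0
(l(77) + 11443) + (637 - 702) = (0 + 11443) + (637 - 702) = 11443 - 65 = 11378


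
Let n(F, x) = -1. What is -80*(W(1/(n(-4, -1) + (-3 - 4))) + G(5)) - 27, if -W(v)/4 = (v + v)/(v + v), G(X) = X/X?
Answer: 213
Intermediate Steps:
G(X) = 1
W(v) = -4 (W(v) = -4*(v + v)/(v + v) = -4*2*v/(2*v) = -4*2*v*1/(2*v) = -4*1 = -4)
-80*(W(1/(n(-4, -1) + (-3 - 4))) + G(5)) - 27 = -80*(-4 + 1) - 27 = -80*(-3) - 27 = -40*(-6) - 27 = 240 - 27 = 213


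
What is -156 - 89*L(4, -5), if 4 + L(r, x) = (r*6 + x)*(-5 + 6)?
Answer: -1491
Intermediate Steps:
L(r, x) = -4 + x + 6*r (L(r, x) = -4 + (r*6 + x)*(-5 + 6) = -4 + (6*r + x)*1 = -4 + (x + 6*r)*1 = -4 + (x + 6*r) = -4 + x + 6*r)
-156 - 89*L(4, -5) = -156 - 89*(-4 - 5 + 6*4) = -156 - 89*(-4 - 5 + 24) = -156 - 89*15 = -156 - 1335 = -1491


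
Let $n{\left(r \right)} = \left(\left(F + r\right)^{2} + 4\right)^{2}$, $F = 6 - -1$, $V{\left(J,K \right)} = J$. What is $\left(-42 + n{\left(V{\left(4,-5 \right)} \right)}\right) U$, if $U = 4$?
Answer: $62332$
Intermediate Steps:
$F = 7$ ($F = 6 + 1 = 7$)
$n{\left(r \right)} = \left(4 + \left(7 + r\right)^{2}\right)^{2}$ ($n{\left(r \right)} = \left(\left(7 + r\right)^{2} + 4\right)^{2} = \left(4 + \left(7 + r\right)^{2}\right)^{2}$)
$\left(-42 + n{\left(V{\left(4,-5 \right)} \right)}\right) U = \left(-42 + \left(4 + \left(7 + 4\right)^{2}\right)^{2}\right) 4 = \left(-42 + \left(4 + 11^{2}\right)^{2}\right) 4 = \left(-42 + \left(4 + 121\right)^{2}\right) 4 = \left(-42 + 125^{2}\right) 4 = \left(-42 + 15625\right) 4 = 15583 \cdot 4 = 62332$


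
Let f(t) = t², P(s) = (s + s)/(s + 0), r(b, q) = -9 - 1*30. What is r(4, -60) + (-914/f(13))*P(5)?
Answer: -8419/169 ≈ -49.817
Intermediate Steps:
r(b, q) = -39 (r(b, q) = -9 - 30 = -39)
P(s) = 2 (P(s) = (2*s)/s = 2)
r(4, -60) + (-914/f(13))*P(5) = -39 - 914/(13²)*2 = -39 - 914/169*2 = -39 - 1828/169 = -8419/169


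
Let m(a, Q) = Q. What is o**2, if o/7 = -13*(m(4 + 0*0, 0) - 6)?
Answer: 298116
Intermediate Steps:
o = 546 (o = 7*(-13*(0 - 6)) = 7*(-13*(-6)) = 7*78 = 546)
o**2 = 546**2 = 298116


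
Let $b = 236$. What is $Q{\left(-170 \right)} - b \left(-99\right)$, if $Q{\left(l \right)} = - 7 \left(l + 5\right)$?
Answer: $24519$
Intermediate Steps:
$Q{\left(l \right)} = -35 - 7 l$ ($Q{\left(l \right)} = - 7 \left(5 + l\right) = -35 - 7 l$)
$Q{\left(-170 \right)} - b \left(-99\right) = \left(-35 - -1190\right) - 236 \left(-99\right) = \left(-35 + 1190\right) - -23364 = 1155 + 23364 = 24519$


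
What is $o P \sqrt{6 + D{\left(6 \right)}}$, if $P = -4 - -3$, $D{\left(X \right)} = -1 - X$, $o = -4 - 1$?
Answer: $5 i \approx 5.0 i$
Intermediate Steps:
$o = -5$
$P = -1$ ($P = -4 + 3 = -1$)
$o P \sqrt{6 + D{\left(6 \right)}} = \left(-5\right) \left(-1\right) \sqrt{6 - 7} = 5 \sqrt{6 - 7} = 5 \sqrt{-1} = 5 i$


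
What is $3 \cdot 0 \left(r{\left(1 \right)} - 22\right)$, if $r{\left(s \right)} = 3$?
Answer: $0$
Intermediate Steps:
$3 \cdot 0 \left(r{\left(1 \right)} - 22\right) = 3 \cdot 0 \left(3 - 22\right) = 0 \left(-19\right) = 0$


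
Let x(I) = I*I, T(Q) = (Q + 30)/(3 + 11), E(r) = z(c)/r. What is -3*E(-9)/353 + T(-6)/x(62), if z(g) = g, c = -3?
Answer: -5668/2374631 ≈ -0.0023869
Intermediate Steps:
E(r) = -3/r
T(Q) = 15/7 + Q/14 (T(Q) = (30 + Q)/14 = (30 + Q)*(1/14) = 15/7 + Q/14)
x(I) = I²
-3*E(-9)/353 + T(-6)/x(62) = -(-9)/(-9)/353 + (15/7 + (1/14)*(-6))/(62²) = -(-9)*(-1)/9*(1/353) + (15/7 - 3/7)/3844 = -3*⅓*(1/353) + (12/7)*(1/3844) = -1*1/353 + 3/6727 = -1/353 + 3/6727 = -5668/2374631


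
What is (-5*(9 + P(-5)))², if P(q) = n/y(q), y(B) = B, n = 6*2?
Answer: 1089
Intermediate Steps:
n = 12
P(q) = 12/q
(-5*(9 + P(-5)))² = (-5*(9 + 12/(-5)))² = (-5*(9 + 12*(-⅕)))² = (-5*(9 - 12/5))² = (-5*33/5)² = (-33)² = 1089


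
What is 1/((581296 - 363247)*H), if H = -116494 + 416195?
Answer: 1/65349503349 ≈ 1.5302e-11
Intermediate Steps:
H = 299701
1/((581296 - 363247)*H) = 1/((581296 - 363247)*299701) = (1/299701)/218049 = (1/218049)*(1/299701) = 1/65349503349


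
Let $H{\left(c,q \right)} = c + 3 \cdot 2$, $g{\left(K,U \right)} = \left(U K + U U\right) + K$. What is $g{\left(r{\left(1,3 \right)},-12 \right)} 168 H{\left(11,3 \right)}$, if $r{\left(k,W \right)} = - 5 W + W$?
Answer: $788256$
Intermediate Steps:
$r{\left(k,W \right)} = - 4 W$
$g{\left(K,U \right)} = K + U^{2} + K U$ ($g{\left(K,U \right)} = \left(K U + U^{2}\right) + K = \left(U^{2} + K U\right) + K = K + U^{2} + K U$)
$H{\left(c,q \right)} = 6 + c$ ($H{\left(c,q \right)} = c + 6 = 6 + c$)
$g{\left(r{\left(1,3 \right)},-12 \right)} 168 H{\left(11,3 \right)} = \left(\left(-4\right) 3 + \left(-12\right)^{2} + \left(-4\right) 3 \left(-12\right)\right) 168 \left(6 + 11\right) = \left(-12 + 144 - -144\right) 168 \cdot 17 = \left(-12 + 144 + 144\right) 168 \cdot 17 = 276 \cdot 168 \cdot 17 = 46368 \cdot 17 = 788256$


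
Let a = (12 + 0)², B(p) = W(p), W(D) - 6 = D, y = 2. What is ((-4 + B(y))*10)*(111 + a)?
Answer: 10200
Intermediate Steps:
W(D) = 6 + D
B(p) = 6 + p
a = 144 (a = 12² = 144)
((-4 + B(y))*10)*(111 + a) = ((-4 + (6 + 2))*10)*(111 + 144) = ((-4 + 8)*10)*255 = (4*10)*255 = 40*255 = 10200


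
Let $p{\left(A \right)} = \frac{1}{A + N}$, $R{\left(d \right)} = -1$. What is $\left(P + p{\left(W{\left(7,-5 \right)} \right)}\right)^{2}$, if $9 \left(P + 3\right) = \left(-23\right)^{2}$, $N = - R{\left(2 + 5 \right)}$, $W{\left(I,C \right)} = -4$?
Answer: $\frac{249001}{81} \approx 3074.1$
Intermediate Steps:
$N = 1$ ($N = \left(-1\right) \left(-1\right) = 1$)
$P = \frac{502}{9}$ ($P = -3 + \frac{\left(-23\right)^{2}}{9} = -3 + \frac{1}{9} \cdot 529 = -3 + \frac{529}{9} = \frac{502}{9} \approx 55.778$)
$p{\left(A \right)} = \frac{1}{1 + A}$ ($p{\left(A \right)} = \frac{1}{A + 1} = \frac{1}{1 + A}$)
$\left(P + p{\left(W{\left(7,-5 \right)} \right)}\right)^{2} = \left(\frac{502}{9} + \frac{1}{1 - 4}\right)^{2} = \left(\frac{502}{9} + \frac{1}{-3}\right)^{2} = \left(\frac{502}{9} - \frac{1}{3}\right)^{2} = \left(\frac{499}{9}\right)^{2} = \frac{249001}{81}$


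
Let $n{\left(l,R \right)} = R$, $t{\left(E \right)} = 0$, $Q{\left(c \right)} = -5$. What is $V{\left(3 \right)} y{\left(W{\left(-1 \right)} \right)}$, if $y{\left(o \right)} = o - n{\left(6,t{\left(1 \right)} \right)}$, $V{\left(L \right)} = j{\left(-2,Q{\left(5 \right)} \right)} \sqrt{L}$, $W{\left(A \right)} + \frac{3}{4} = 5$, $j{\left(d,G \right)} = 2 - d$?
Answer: $17 \sqrt{3} \approx 29.445$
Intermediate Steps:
$W{\left(A \right)} = \frac{17}{4}$ ($W{\left(A \right)} = - \frac{3}{4} + 5 = \frac{17}{4}$)
$V{\left(L \right)} = 4 \sqrt{L}$ ($V{\left(L \right)} = \left(2 - -2\right) \sqrt{L} = \left(2 + 2\right) \sqrt{L} = 4 \sqrt{L}$)
$y{\left(o \right)} = o$ ($y{\left(o \right)} = o - 0 = o + 0 = o$)
$V{\left(3 \right)} y{\left(W{\left(-1 \right)} \right)} = 4 \sqrt{3} \cdot \frac{17}{4} = 17 \sqrt{3}$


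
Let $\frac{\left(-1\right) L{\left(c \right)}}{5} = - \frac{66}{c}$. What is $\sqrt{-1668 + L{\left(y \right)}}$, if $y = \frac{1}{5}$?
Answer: $3 i \sqrt{2} \approx 4.2426 i$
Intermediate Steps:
$y = \frac{1}{5} \approx 0.2$
$L{\left(c \right)} = \frac{330}{c}$ ($L{\left(c \right)} = - 5 \left(- \frac{66}{c}\right) = \frac{330}{c}$)
$\sqrt{-1668 + L{\left(y \right)}} = \sqrt{-1668 + 330 \frac{1}{\frac{1}{5}}} = \sqrt{-1668 + 330 \cdot 5} = \sqrt{-1668 + 1650} = \sqrt{-18} = 3 i \sqrt{2}$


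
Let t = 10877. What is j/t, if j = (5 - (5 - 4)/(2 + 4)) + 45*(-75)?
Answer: -277/894 ≈ -0.30984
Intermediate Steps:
j = -20221/6 (j = (5 - 1/6) - 3375 = (5 - 1*⅙) - 3375 = (5 - ⅙) - 3375 = 29/6 - 3375 = -20221/6 ≈ -3370.2)
j/t = -20221/6/10877 = -20221/6*1/10877 = -277/894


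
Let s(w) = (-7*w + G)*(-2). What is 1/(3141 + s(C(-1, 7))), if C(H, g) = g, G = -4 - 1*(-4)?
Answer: 1/3239 ≈ 0.00030874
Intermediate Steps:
G = 0 (G = -4 + 4 = 0)
s(w) = 14*w (s(w) = (-7*w + 0)*(-2) = -7*w*(-2) = 14*w)
1/(3141 + s(C(-1, 7))) = 1/(3141 + 14*7) = 1/(3141 + 98) = 1/3239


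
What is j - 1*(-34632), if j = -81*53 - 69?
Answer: 30270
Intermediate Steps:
j = -4362 (j = -4293 - 69 = -4362)
j - 1*(-34632) = -4362 - 1*(-34632) = -4362 + 34632 = 30270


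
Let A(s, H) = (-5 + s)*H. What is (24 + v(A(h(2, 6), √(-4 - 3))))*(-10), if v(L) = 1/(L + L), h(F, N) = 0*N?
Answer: -240 - I*√7/7 ≈ -240.0 - 0.37796*I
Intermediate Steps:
h(F, N) = 0
A(s, H) = H*(-5 + s)
v(L) = 1/(2*L)
(24 + v(A(h(2, 6), √(-4 - 3))))*(-10) = (24 + 1/(2*((√(-4 - 3)*(-5 + 0)))))*(-10) = (24 + 1/(2*((√(-7)*(-5)))))*(-10) = (24 + 1/(2*(((I*√7)*(-5)))))*(-10) = (24 + 1/(2*((-5*I*√7))))*(-10) = (24 + (I*√7/35)/2)*(-10) = (24 + I*√7/70)*(-10) = -240 - I*√7/7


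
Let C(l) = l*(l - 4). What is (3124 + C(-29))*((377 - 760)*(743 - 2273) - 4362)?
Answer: 2373623868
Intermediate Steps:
C(l) = l*(-4 + l)
(3124 + C(-29))*((377 - 760)*(743 - 2273) - 4362) = (3124 - 29*(-4 - 29))*((377 - 760)*(743 - 2273) - 4362) = (3124 - 29*(-33))*(-383*(-1530) - 4362) = (3124 + 957)*(585990 - 4362) = 4081*581628 = 2373623868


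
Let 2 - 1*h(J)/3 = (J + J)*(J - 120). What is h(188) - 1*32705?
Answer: -109403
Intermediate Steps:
h(J) = 6 - 6*J*(-120 + J) (h(J) = 6 - 3*(J + J)*(J - 120) = 6 - 3*2*J*(-120 + J) = 6 - 6*J*(-120 + J))
h(188) - 1*32705 = (6 - 6*188² + 720*188) - 1*32705 = (6 - 6*35344 + 135360) - 32705 = (6 - 212064 + 135360) - 32705 = -76698 - 32705 = -109403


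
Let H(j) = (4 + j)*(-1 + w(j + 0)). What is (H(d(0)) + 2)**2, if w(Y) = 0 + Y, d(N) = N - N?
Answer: 4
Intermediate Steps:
d(N) = 0
w(Y) = Y
H(j) = (-1 + j)*(4 + j) (H(j) = (4 + j)*(-1 + (j + 0)) = (4 + j)*(-1 + j) = (-1 + j)*(4 + j))
(H(d(0)) + 2)**2 = ((-4 + 0**2 + 3*0) + 2)**2 = ((-4 + 0 + 0) + 2)**2 = (-4 + 2)**2 = (-2)**2 = 4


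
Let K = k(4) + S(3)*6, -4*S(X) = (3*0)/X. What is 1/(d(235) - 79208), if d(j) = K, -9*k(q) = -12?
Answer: -3/237620 ≈ -1.2625e-5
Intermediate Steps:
S(X) = 0 (S(X) = -3*0/(4*X) = -0/X = -1/4*0 = 0)
k(q) = 4/3 (k(q) = -1/9*(-12) = 4/3)
K = 4/3 (K = 4/3 + 0*6 = 4/3 + 0 = 4/3 ≈ 1.3333)
d(j) = 4/3
1/(d(235) - 79208) = 1/(4/3 - 79208) = 1/(-237620/3) = -3/237620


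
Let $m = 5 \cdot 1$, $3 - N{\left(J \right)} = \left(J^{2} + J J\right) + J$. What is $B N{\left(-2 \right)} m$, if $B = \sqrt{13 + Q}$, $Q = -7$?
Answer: $- 15 \sqrt{6} \approx -36.742$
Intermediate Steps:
$N{\left(J \right)} = 3 - J - 2 J^{2}$ ($N{\left(J \right)} = 3 - \left(\left(J^{2} + J J\right) + J\right) = 3 - \left(\left(J^{2} + J^{2}\right) + J\right) = 3 - \left(2 J^{2} + J\right) = 3 - \left(J + 2 J^{2}\right) = 3 - J - 2 J^{2}$)
$B = \sqrt{6}$ ($B = \sqrt{13 - 7} = \sqrt{6} \approx 2.4495$)
$m = 5$
$B N{\left(-2 \right)} m = \sqrt{6} \left(3 - -2 - 2 \left(-2\right)^{2}\right) 5 = \sqrt{6} \left(3 + 2 - 8\right) 5 = \sqrt{6} \left(-3\right) 5 = - 3 \sqrt{6} \cdot 5 = - 15 \sqrt{6}$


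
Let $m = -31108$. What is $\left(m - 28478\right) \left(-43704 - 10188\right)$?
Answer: $3211208712$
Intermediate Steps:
$\left(m - 28478\right) \left(-43704 - 10188\right) = \left(-31108 - 28478\right) \left(-43704 - 10188\right) = \left(-59586\right) \left(-53892\right) = 3211208712$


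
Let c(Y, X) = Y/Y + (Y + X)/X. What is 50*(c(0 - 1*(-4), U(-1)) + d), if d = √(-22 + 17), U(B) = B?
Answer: -100 + 50*I*√5 ≈ -100.0 + 111.8*I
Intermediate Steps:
d = I*√5 (d = √(-5) = I*√5 ≈ 2.2361*I)
c(Y, X) = 1 + (X + Y)/X
50*(c(0 - 1*(-4), U(-1)) + d) = 50*((2 + (0 - 1*(-4))/(-1)) + I*√5) = 50*((2 + (0 + 4)*(-1)) + I*√5) = 50*((2 + 4*(-1)) + I*√5) = 50*((2 - 4) + I*√5) = 50*(-2 + I*√5) = -100 + 50*I*√5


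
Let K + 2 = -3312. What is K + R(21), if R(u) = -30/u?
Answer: -23208/7 ≈ -3315.4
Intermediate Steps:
K = -3314 (K = -2 - 3312 = -3314)
K + R(21) = -3314 - 30/21 = -3314 - 30*1/21 = -3314 - 10/7 = -23208/7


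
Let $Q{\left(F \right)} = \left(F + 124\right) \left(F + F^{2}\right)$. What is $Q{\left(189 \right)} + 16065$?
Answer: $11255895$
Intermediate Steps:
$Q{\left(F \right)} = \left(124 + F\right) \left(F + F^{2}\right)$
$Q{\left(189 \right)} + 16065 = 189 \left(124 + 189^{2} + 125 \cdot 189\right) + 16065 = 189 \left(124 + 35721 + 23625\right) + 16065 = 189 \cdot 59470 + 16065 = 11239830 + 16065 = 11255895$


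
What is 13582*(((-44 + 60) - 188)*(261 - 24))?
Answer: -553656648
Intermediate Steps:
13582*(((-44 + 60) - 188)*(261 - 24)) = 13582*((16 - 188)*237) = 13582*(-172*237) = 13582*(-40764) = -553656648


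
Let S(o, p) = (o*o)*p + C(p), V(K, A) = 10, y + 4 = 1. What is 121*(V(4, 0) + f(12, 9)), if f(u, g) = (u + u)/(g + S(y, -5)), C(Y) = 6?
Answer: 5566/5 ≈ 1113.2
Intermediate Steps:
y = -3 (y = -4 + 1 = -3)
S(o, p) = 6 + p*o**2 (S(o, p) = (o*o)*p + 6 = o**2*p + 6 = p*o**2 + 6 = 6 + p*o**2)
f(u, g) = 2*u/(-39 + g) (f(u, g) = (u + u)/(g + (6 - 5*(-3)**2)) = (2*u)/(g + (6 - 5*9)) = (2*u)/(g + (6 - 45)) = (2*u)/(g - 39) = (2*u)/(-39 + g) = 2*u/(-39 + g))
121*(V(4, 0) + f(12, 9)) = 121*(10 + 2*12/(-39 + 9)) = 121*(10 + 2*12/(-30)) = 121*(10 + 2*12*(-1/30)) = 121*(10 - 4/5) = 121*(46/5) = 5566/5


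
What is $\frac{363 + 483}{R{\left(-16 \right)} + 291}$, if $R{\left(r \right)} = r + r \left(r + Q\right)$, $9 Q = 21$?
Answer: $\frac{2538}{1481} \approx 1.7137$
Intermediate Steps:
$Q = \frac{7}{3}$ ($Q = \frac{1}{9} \cdot 21 = \frac{7}{3} \approx 2.3333$)
$R{\left(r \right)} = r + r \left(\frac{7}{3} + r\right)$ ($R{\left(r \right)} = r + r \left(r + \frac{7}{3}\right) = r + r \left(\frac{7}{3} + r\right)$)
$\frac{363 + 483}{R{\left(-16 \right)} + 291} = \frac{363 + 483}{\frac{1}{3} \left(-16\right) \left(10 + 3 \left(-16\right)\right) + 291} = \frac{846}{\frac{1}{3} \left(-16\right) \left(10 - 48\right) + 291} = \frac{846}{\frac{1}{3} \left(-16\right) \left(-38\right) + 291} = \frac{846}{\frac{608}{3} + 291} = \frac{846}{\frac{1481}{3}} = 846 \cdot \frac{3}{1481} = \frac{2538}{1481}$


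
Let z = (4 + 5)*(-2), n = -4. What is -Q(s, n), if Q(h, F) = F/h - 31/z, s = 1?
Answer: 41/18 ≈ 2.2778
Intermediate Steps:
z = -18 (z = 9*(-2) = -18)
Q(h, F) = 31/18 + F/h (Q(h, F) = F/h - 31/(-18) = F/h - 31*(-1/18) = F/h + 31/18 = 31/18 + F/h)
-Q(s, n) = -(31/18 - 4/1) = -(31/18 - 4*1) = -(31/18 - 4) = -1*(-41/18) = 41/18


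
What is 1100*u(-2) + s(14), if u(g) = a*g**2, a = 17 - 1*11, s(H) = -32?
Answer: 26368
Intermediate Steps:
a = 6 (a = 17 - 11 = 6)
u(g) = 6*g**2
1100*u(-2) + s(14) = 1100*(6*(-2)**2) - 32 = 1100*(6*4) - 32 = 1100*24 - 32 = 26400 - 32 = 26368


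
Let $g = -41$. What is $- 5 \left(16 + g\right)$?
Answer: $125$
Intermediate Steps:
$- 5 \left(16 + g\right) = - 5 \left(16 - 41\right) = \left(-5\right) \left(-25\right) = 125$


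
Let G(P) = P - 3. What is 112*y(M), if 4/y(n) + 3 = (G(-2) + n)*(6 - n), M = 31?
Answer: -448/653 ≈ -0.68606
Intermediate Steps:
G(P) = -3 + P
y(n) = 4/(-3 + (-5 + n)*(6 - n)) (y(n) = 4/(-3 + ((-3 - 2) + n)*(6 - n)) = 4/(-3 + (-5 + n)*(6 - n)))
112*y(M) = 112*(-4/(33 + 31**2 - 11*31)) = 112*(-4/(33 + 961 - 341)) = 112*(-4/653) = -448/653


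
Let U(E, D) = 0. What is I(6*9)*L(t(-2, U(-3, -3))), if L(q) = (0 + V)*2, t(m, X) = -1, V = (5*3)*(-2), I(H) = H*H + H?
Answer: -178200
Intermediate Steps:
I(H) = H + H² (I(H) = H² + H = H + H²)
V = -30 (V = 15*(-2) = -30)
L(q) = -60 (L(q) = (0 - 30)*2 = -30*2 = -60)
I(6*9)*L(t(-2, U(-3, -3))) = ((6*9)*(1 + 6*9))*(-60) = (54*(1 + 54))*(-60) = (54*55)*(-60) = 2970*(-60) = -178200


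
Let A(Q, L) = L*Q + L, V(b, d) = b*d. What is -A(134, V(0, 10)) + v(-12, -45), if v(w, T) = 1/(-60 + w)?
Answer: -1/72 ≈ -0.013889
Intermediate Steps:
A(Q, L) = L + L*Q
-A(134, V(0, 10)) + v(-12, -45) = -0*10*(1 + 134) + 1/(-60 - 12) = -0*135 + 1/(-72) = -1*0 - 1/72 = 0 - 1/72 = -1/72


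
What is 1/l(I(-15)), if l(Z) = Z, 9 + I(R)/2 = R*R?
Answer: 1/432 ≈ 0.0023148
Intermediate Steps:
I(R) = -18 + 2*R² (I(R) = -18 + 2*(R*R) = -18 + 2*R²)
1/l(I(-15)) = 1/(-18 + 2*(-15)²) = 1/(-18 + 2*225) = 1/(-18 + 450) = 1/432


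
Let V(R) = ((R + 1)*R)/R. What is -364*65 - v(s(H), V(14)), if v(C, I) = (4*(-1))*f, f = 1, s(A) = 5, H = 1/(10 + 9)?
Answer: -23656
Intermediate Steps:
H = 1/19 ≈ 0.052632
V(R) = 1 + R (V(R) = ((1 + R)*R)/R = (R*(1 + R))/R = 1 + R)
v(C, I) = -4 (v(C, I) = (4*(-1))*1 = -4*1 = -4)
-364*65 - v(s(H), V(14)) = -364*65 - 1*(-4) = -23660 + 4 = -23656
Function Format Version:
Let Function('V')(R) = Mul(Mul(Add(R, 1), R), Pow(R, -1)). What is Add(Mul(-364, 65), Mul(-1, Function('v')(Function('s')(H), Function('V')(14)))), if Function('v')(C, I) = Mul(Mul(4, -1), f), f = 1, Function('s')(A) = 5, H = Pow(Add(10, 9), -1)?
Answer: -23656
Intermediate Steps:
H = Rational(1, 19) (H = Pow(19, -1) = Rational(1, 19) ≈ 0.052632)
Function('V')(R) = Add(1, R) (Function('V')(R) = Mul(Mul(Add(1, R), R), Pow(R, -1)) = Mul(Mul(R, Add(1, R)), Pow(R, -1)) = Add(1, R))
Function('v')(C, I) = -4 (Function('v')(C, I) = Mul(Mul(4, -1), 1) = Mul(-4, 1) = -4)
Add(Mul(-364, 65), Mul(-1, Function('v')(Function('s')(H), Function('V')(14)))) = Add(Mul(-364, 65), Mul(-1, -4)) = Add(-23660, 4) = -23656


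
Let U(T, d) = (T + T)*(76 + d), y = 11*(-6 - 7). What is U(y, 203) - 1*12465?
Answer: -92259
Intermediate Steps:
y = -143 (y = 11*(-13) = -143)
U(T, d) = 2*T*(76 + d) (U(T, d) = (2*T)*(76 + d) = 2*T*(76 + d))
U(y, 203) - 1*12465 = 2*(-143)*(76 + 203) - 1*12465 = 2*(-143)*279 - 12465 = -79794 - 12465 = -92259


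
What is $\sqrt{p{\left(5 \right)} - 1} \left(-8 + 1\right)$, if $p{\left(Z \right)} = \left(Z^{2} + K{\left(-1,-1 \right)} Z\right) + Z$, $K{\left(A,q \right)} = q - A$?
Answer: $- 7 \sqrt{29} \approx -37.696$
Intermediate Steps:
$p{\left(Z \right)} = Z + Z^{2}$ ($p{\left(Z \right)} = \left(Z^{2} + \left(-1 - -1\right) Z\right) + Z = \left(Z^{2} + \left(-1 + 1\right) Z\right) + Z = \left(Z^{2} + 0 Z\right) + Z = \left(Z^{2} + 0\right) + Z = Z^{2} + Z = Z + Z^{2}$)
$\sqrt{p{\left(5 \right)} - 1} \left(-8 + 1\right) = \sqrt{5 \left(1 + 5\right) - 1} \left(-8 + 1\right) = \sqrt{5 \cdot 6 - 1} \left(-7\right) = \sqrt{30 - 1} \left(-7\right) = \sqrt{29} \left(-7\right) = - 7 \sqrt{29}$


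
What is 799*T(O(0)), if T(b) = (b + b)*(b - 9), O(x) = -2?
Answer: 35156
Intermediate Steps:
T(b) = 2*b*(-9 + b) (T(b) = (2*b)*(-9 + b) = 2*b*(-9 + b))
799*T(O(0)) = 799*(2*(-2)*(-9 - 2)) = 799*(2*(-2)*(-11)) = 799*44 = 35156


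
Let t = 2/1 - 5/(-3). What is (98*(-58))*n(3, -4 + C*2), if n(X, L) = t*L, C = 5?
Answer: -125048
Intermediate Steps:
t = 11/3 (t = 2*1 - 5*(-⅓) = 2 + 5/3 = 11/3 ≈ 3.6667)
n(X, L) = 11*L/3
(98*(-58))*n(3, -4 + C*2) = (98*(-58))*(11*(-4 + 5*2)/3) = -62524*(-4 + 10)/3 = -62524*6/3 = -5684*22 = -125048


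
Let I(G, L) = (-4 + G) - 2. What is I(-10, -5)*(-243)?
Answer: 3888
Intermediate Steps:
I(G, L) = -6 + G
I(-10, -5)*(-243) = (-6 - 10)*(-243) = -16*(-243) = 3888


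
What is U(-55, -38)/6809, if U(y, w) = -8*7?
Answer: -56/6809 ≈ -0.0082244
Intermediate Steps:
U(y, w) = -56
U(-55, -38)/6809 = -56/6809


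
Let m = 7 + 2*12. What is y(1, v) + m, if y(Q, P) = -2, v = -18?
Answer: 29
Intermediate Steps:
m = 31 (m = 7 + 24 = 31)
y(1, v) + m = -2 + 31 = 29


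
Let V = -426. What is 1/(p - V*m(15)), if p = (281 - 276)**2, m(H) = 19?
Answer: 1/8119 ≈ 0.00012317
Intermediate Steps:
p = 25 (p = 5**2 = 25)
1/(p - V*m(15)) = 1/(25 - (-426)*19) = 1/(25 - 1*(-8094)) = 1/(25 + 8094) = 1/8119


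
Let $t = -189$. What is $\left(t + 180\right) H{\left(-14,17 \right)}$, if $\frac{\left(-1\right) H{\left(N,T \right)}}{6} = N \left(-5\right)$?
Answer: $3780$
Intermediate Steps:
$H{\left(N,T \right)} = 30 N$ ($H{\left(N,T \right)} = - 6 N \left(-5\right) = - 6 \left(- 5 N\right) = 30 N$)
$\left(t + 180\right) H{\left(-14,17 \right)} = \left(-189 + 180\right) 30 \left(-14\right) = \left(-9\right) \left(-420\right) = 3780$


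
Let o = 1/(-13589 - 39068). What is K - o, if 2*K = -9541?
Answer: -502400435/105314 ≈ -4770.5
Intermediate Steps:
K = -9541/2 (K = (½)*(-9541) = -9541/2 ≈ -4770.5)
o = -1/52657 (o = 1/(-52657) = -1/52657 ≈ -1.8991e-5)
K - o = -9541/2 - 1*(-1/52657) = -9541/2 + 1/52657 = -502400435/105314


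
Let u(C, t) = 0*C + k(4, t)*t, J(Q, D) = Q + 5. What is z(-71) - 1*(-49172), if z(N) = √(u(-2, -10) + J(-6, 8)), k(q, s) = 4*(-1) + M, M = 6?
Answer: 49172 + I*√21 ≈ 49172.0 + 4.5826*I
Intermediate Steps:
k(q, s) = 2 (k(q, s) = 4*(-1) + 6 = -4 + 6 = 2)
J(Q, D) = 5 + Q
u(C, t) = 2*t (u(C, t) = 0*C + 2*t = 0 + 2*t = 2*t)
z(N) = I*√21 (z(N) = √(2*(-10) + (5 - 6)) = √(-20 - 1) = √(-21) = I*√21)
z(-71) - 1*(-49172) = I*√21 - 1*(-49172) = I*√21 + 49172 = 49172 + I*√21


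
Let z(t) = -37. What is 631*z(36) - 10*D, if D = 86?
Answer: -24207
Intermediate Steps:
631*z(36) - 10*D = 631*(-37) - 10*86 = -23347 - 860 = -24207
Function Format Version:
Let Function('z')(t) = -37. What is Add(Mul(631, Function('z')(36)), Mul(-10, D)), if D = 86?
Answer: -24207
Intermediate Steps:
Add(Mul(631, Function('z')(36)), Mul(-10, D)) = Add(Mul(631, -37), Mul(-10, 86)) = Add(-23347, -860) = -24207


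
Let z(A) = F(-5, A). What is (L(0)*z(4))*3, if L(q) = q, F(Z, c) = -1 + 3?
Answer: 0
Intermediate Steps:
F(Z, c) = 2
z(A) = 2
(L(0)*z(4))*3 = (0*2)*3 = 0*3 = 0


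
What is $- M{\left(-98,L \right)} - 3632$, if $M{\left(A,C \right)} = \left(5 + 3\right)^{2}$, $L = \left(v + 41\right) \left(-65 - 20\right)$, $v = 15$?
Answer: $-3696$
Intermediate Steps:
$L = -4760$ ($L = \left(15 + 41\right) \left(-65 - 20\right) = 56 \left(-85\right) = -4760$)
$M{\left(A,C \right)} = 64$ ($M{\left(A,C \right)} = 8^{2} = 64$)
$- M{\left(-98,L \right)} - 3632 = \left(-1\right) 64 - 3632 = -64 - 3632 = -3696$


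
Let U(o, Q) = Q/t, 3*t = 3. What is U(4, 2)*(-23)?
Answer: -46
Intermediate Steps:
t = 1 (t = (⅓)*3 = 1)
U(o, Q) = Q (U(o, Q) = Q/1 = Q*1 = Q)
U(4, 2)*(-23) = 2*(-23) = -46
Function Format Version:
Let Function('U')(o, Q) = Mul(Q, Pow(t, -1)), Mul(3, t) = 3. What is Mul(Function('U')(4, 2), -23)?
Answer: -46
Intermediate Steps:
t = 1 (t = Mul(Rational(1, 3), 3) = 1)
Function('U')(o, Q) = Q (Function('U')(o, Q) = Mul(Q, Pow(1, -1)) = Mul(Q, 1) = Q)
Mul(Function('U')(4, 2), -23) = Mul(2, -23) = -46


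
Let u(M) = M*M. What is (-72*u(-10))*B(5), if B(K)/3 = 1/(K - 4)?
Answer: -21600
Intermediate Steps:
u(M) = M²
B(K) = 3/(-4 + K) (B(K) = 3/(K - 4) = 3/(-4 + K))
(-72*u(-10))*B(5) = (-72*(-10)²)*(3/(-4 + 5)) = (-72*100)*(3/1) = -21600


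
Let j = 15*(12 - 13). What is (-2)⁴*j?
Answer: -240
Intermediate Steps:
j = -15 (j = 15*(-1) = -15)
(-2)⁴*j = (-2)⁴*(-15) = 16*(-15) = -240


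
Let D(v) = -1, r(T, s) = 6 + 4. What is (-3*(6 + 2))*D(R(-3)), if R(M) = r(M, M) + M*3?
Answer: 24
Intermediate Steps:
r(T, s) = 10
R(M) = 10 + 3*M (R(M) = 10 + M*3 = 10 + 3*M)
(-3*(6 + 2))*D(R(-3)) = -3*(6 + 2)*(-1) = -3*8*(-1) = -24*(-1) = 24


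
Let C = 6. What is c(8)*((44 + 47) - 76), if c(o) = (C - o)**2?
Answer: 60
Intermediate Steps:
c(o) = (6 - o)**2
c(8)*((44 + 47) - 76) = (-6 + 8)**2*((44 + 47) - 76) = 2**2*(91 - 76) = 4*15 = 60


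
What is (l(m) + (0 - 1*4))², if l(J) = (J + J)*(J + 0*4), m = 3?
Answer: 196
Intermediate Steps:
l(J) = 2*J² (l(J) = (2*J)*(J + 0) = (2*J)*J = 2*J²)
(l(m) + (0 - 1*4))² = (2*3² + (0 - 1*4))² = (2*9 + (0 - 4))² = (18 - 4)² = 14² = 196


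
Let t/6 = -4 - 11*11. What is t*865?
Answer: -648750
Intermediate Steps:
t = -750 (t = 6*(-4 - 11*11) = 6*(-4 - 121) = 6*(-125) = -750)
t*865 = -750*865 = -648750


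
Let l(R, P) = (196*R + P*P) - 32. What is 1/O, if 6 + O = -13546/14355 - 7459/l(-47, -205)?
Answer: -156857085/1124850967 ≈ -0.13945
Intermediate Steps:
l(R, P) = -32 + P**2 + 196*R (l(R, P) = (196*R + P**2) - 32 = (P**2 + 196*R) - 32 = -32 + P**2 + 196*R)
O = -1124850967/156857085 (O = -6 + (-13546/14355 - 7459/(-32 + (-205)**2 + 196*(-47))) = -6 + (-13546*1/14355 - 7459/(-32 + 42025 - 9212)) = -6 + (-13546/14355 - 7459/32781) = -6 - 183708457/156857085 = -1124850967/156857085 ≈ -7.1712)
1/O = 1/(-1124850967/156857085) = -156857085/1124850967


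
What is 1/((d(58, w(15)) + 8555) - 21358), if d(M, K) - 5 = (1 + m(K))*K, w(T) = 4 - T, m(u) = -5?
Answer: -1/12754 ≈ -7.8407e-5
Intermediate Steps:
d(M, K) = 5 - 4*K (d(M, K) = 5 + (1 - 5)*K = 5 - 4*K)
1/((d(58, w(15)) + 8555) - 21358) = 1/(((5 - 4*(4 - 1*15)) + 8555) - 21358) = 1/(((5 - 4*(4 - 15)) + 8555) - 21358) = 1/(((5 - 4*(-11)) + 8555) - 21358) = 1/(((5 + 44) + 8555) - 21358) = 1/((49 + 8555) - 21358) = 1/(8604 - 21358) = 1/(-12754) = -1/12754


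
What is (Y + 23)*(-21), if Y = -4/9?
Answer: -1421/3 ≈ -473.67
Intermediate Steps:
Y = -4/9 (Y = -4*1/9 = -4/9 ≈ -0.44444)
(Y + 23)*(-21) = (-4/9 + 23)*(-21) = (203/9)*(-21) = -1421/3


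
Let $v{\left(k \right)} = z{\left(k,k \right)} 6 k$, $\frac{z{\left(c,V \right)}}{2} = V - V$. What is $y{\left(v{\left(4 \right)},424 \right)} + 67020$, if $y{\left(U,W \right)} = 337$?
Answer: $67357$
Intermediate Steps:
$z{\left(c,V \right)} = 0$ ($z{\left(c,V \right)} = 2 \left(V - V\right) = 2 \cdot 0 = 0$)
$v{\left(k \right)} = 0$ ($v{\left(k \right)} = 0 \cdot 6 k = 0 k = 0$)
$y{\left(v{\left(4 \right)},424 \right)} + 67020 = 337 + 67020 = 67357$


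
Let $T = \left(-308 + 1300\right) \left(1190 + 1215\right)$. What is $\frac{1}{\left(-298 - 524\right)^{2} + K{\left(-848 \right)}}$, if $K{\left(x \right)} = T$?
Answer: $\frac{1}{3061444} \approx 3.2664 \cdot 10^{-7}$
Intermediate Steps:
$T = 2385760$ ($T = 992 \cdot 2405 = 2385760$)
$K{\left(x \right)} = 2385760$
$\frac{1}{\left(-298 - 524\right)^{2} + K{\left(-848 \right)}} = \frac{1}{\left(-298 - 524\right)^{2} + 2385760} = \frac{1}{\left(-822\right)^{2} + 2385760} = \frac{1}{675684 + 2385760} = \frac{1}{3061444}$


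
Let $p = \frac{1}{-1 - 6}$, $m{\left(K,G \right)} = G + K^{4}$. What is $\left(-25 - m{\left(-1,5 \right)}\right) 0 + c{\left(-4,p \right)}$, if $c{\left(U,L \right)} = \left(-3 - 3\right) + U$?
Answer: $-10$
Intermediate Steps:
$p = - \frac{1}{7}$ ($p = \frac{1}{-1 - 6} = \frac{1}{-7} = - \frac{1}{7} \approx -0.14286$)
$c{\left(U,L \right)} = -6 + U$
$\left(-25 - m{\left(-1,5 \right)}\right) 0 + c{\left(-4,p \right)} = \left(-25 - \left(5 + \left(-1\right)^{4}\right)\right) 0 - 10 = \left(-25 - \left(5 + 1\right)\right) 0 - 10 = \left(-25 - 6\right) 0 - 10 = \left(-31\right) 0 - 10 = 0 - 10 = -10$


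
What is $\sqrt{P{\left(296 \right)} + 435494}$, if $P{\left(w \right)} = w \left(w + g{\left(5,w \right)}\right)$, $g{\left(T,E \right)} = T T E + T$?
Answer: $\sqrt{2714990} \approx 1647.7$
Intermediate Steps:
$g{\left(T,E \right)} = T + E T^{2}$ ($g{\left(T,E \right)} = T^{2} E + T = E T^{2} + T = T + E T^{2}$)
$P{\left(w \right)} = w \left(5 + 26 w\right)$ ($P{\left(w \right)} = w \left(w + 5 \left(1 + w 5\right)\right) = w \left(w + 5 \left(1 + 5 w\right)\right) = w \left(w + \left(5 + 25 w\right)\right) = w \left(5 + 26 w\right)$)
$\sqrt{P{\left(296 \right)} + 435494} = \sqrt{296 \left(5 + 26 \cdot 296\right) + 435494} = \sqrt{296 \left(5 + 7696\right) + 435494} = \sqrt{296 \cdot 7701 + 435494} = \sqrt{2279496 + 435494} = \sqrt{2714990}$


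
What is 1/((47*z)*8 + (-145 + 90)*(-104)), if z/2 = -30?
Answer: -1/16840 ≈ -5.9382e-5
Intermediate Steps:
z = -60 (z = 2*(-30) = -60)
1/((47*z)*8 + (-145 + 90)*(-104)) = 1/((47*(-60))*8 + (-145 + 90)*(-104)) = 1/(-2820*8 - 55*(-104)) = 1/(-22560 + 5720) = 1/(-16840) = -1/16840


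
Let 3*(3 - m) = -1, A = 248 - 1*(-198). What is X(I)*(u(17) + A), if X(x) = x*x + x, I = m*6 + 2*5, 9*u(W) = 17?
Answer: 1249610/3 ≈ 4.1654e+5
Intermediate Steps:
A = 446 (A = 248 + 198 = 446)
u(W) = 17/9 (u(W) = (⅑)*17 = 17/9)
m = 10/3 (m = 3 - ⅓*(-1) = 3 + ⅓ = 10/3 ≈ 3.3333)
I = 30 (I = (10/3)*6 + 2*5 = 20 + 10 = 30)
X(x) = x + x² (X(x) = x² + x = x + x²)
X(I)*(u(17) + A) = (30*(1 + 30))*(17/9 + 446) = (30*31)*(4031/9) = 930*(4031/9) = 1249610/3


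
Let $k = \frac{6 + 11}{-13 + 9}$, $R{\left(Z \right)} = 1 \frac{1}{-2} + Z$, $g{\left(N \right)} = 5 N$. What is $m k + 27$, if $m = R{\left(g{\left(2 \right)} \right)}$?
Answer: $- \frac{107}{8} \approx -13.375$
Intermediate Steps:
$R{\left(Z \right)} = - \frac{1}{2} + Z$ ($R{\left(Z \right)} = 1 \left(- \frac{1}{2}\right) + Z = - \frac{1}{2} + Z$)
$m = \frac{19}{2}$ ($m = - \frac{1}{2} + 5 \cdot 2 = - \frac{1}{2} + 10 = \frac{19}{2} \approx 9.5$)
$k = - \frac{17}{4}$ ($k = \frac{17}{-4} = 17 \left(- \frac{1}{4}\right) = - \frac{17}{4} \approx -4.25$)
$m k + 27 = \frac{19}{2} \left(- \frac{17}{4}\right) + 27 = - \frac{323}{8} + 27 = - \frac{107}{8}$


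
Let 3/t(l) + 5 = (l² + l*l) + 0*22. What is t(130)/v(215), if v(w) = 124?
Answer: 1/1396860 ≈ 7.1589e-7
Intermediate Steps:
t(l) = 3/(-5 + 2*l²) (t(l) = 3/(-5 + ((l² + l*l) + 0*22)) = 3/(-5 + ((l² + l²) + 0)) = 3/(-5 + (2*l² + 0)) = 3/(-5 + 2*l²))
t(130)/v(215) = (3/(-5 + 2*130²))/124 = (3/(-5 + 2*16900))*(1/124) = (3/(-5 + 33800))*(1/124) = (3/33795)*(1/124) = (3*(1/33795))*(1/124) = (1/11265)*(1/124) = 1/1396860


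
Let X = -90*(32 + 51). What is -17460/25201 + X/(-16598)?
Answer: -50774805/209143099 ≈ -0.24278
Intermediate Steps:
X = -7470 (X = -90*83 = -7470)
-17460/25201 + X/(-16598) = -17460/25201 - 7470/(-16598) = -17460*1/25201 - 7470*(-1/16598) = -17460/25201 + 3735/8299 = -50774805/209143099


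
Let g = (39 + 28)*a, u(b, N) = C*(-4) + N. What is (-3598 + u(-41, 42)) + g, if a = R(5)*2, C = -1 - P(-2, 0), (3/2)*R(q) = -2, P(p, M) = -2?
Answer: -11216/3 ≈ -3738.7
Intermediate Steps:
R(q) = -4/3 (R(q) = (⅔)*(-2) = -4/3)
C = 1 (C = -1 - 1*(-2) = -1 + 2 = 1)
a = -8/3 (a = -4/3*2 = -8/3 ≈ -2.6667)
u(b, N) = -4 + N (u(b, N) = 1*(-4) + N = -4 + N)
g = -536/3 (g = (39 + 28)*(-8/3) = 67*(-8/3) = -536/3 ≈ -178.67)
(-3598 + u(-41, 42)) + g = (-3598 + (-4 + 42)) - 536/3 = (-3598 + 38) - 536/3 = -3560 - 536/3 = -11216/3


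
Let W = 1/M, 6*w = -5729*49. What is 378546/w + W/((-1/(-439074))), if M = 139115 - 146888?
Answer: -6710091462/103906873 ≈ -64.578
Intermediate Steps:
M = -7773
w = -280721/6 (w = (-5729*49)/6 = (⅙)*(-280721) = -280721/6 ≈ -46787.)
W = -1/7773 (W = 1/(-7773) = -1/7773 ≈ -0.00012865)
378546/w + W/((-1/(-439074))) = 378546/(-280721/6) - 1/(7773*((-1/(-439074)))) = 378546*(-6/280721) - 1/(7773*((-1*(-1/439074)))) = -324468/40103 - 1/(7773*1/439074) = -324468/40103 - 1/7773*439074 = -324468/40103 - 146358/2591 = -6710091462/103906873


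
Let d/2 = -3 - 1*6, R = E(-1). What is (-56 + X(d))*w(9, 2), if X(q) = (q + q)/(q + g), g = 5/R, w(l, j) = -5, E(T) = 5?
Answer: 4580/17 ≈ 269.41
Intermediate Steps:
R = 5
d = -18 (d = 2*(-3 - 1*6) = 2*(-3 - 6) = 2*(-9) = -18)
g = 1 (g = 5/5 = 5*(⅕) = 1)
X(q) = 2*q/(1 + q) (X(q) = (q + q)/(q + 1) = (2*q)/(1 + q) = 2*q/(1 + q))
(-56 + X(d))*w(9, 2) = (-56 + 2*(-18)/(1 - 18))*(-5) = (-56 + 2*(-18)/(-17))*(-5) = (-56 + 2*(-18)*(-1/17))*(-5) = (-56 + 36/17)*(-5) = -916/17*(-5) = 4580/17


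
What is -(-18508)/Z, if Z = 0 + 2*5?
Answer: 9254/5 ≈ 1850.8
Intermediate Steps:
Z = 10 (Z = 0 + 10 = 10)
-(-18508)/Z = -(-18508)/10 = -1322*(-7/5) = 9254/5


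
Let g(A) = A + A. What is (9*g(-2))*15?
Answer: -540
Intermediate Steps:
g(A) = 2*A
(9*g(-2))*15 = (9*(2*(-2)))*15 = (9*(-4))*15 = -36*15 = -540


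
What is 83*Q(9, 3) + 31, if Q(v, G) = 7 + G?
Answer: 861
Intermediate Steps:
83*Q(9, 3) + 31 = 83*(7 + 3) + 31 = 83*10 + 31 = 830 + 31 = 861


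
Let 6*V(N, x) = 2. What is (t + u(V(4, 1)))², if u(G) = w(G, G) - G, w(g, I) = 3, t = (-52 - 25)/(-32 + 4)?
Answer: 4225/144 ≈ 29.340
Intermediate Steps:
t = 11/4 (t = -77/(-28) = -77*(-1/28) = 11/4 ≈ 2.7500)
V(N, x) = ⅓ (V(N, x) = (⅙)*2 = ⅓)
u(G) = 3 - G
(t + u(V(4, 1)))² = (11/4 + (3 - 1*⅓))² = (11/4 + (3 - ⅓))² = (11/4 + 8/3)² = (65/12)² = 4225/144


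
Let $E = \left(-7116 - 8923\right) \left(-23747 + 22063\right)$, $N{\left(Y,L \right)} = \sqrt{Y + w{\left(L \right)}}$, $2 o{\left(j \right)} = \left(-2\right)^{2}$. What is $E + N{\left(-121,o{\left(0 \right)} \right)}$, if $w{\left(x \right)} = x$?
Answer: $27009676 + i \sqrt{119} \approx 2.701 \cdot 10^{7} + 10.909 i$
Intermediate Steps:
$o{\left(j \right)} = 2$ ($o{\left(j \right)} = \frac{\left(-2\right)^{2}}{2} = \frac{1}{2} \cdot 4 = 2$)
$N{\left(Y,L \right)} = \sqrt{L + Y}$ ($N{\left(Y,L \right)} = \sqrt{Y + L} = \sqrt{L + Y}$)
$E = 27009676$ ($E = \left(-16039\right) \left(-1684\right) = 27009676$)
$E + N{\left(-121,o{\left(0 \right)} \right)} = 27009676 + \sqrt{2 - 121} = 27009676 + \sqrt{-119} = 27009676 + i \sqrt{119}$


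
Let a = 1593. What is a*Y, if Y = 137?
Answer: 218241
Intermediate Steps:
a*Y = 1593*137 = 218241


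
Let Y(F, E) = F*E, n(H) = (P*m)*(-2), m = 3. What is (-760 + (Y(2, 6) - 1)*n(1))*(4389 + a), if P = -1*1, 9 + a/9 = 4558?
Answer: -31459020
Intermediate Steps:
a = 40941 (a = -81 + 9*4558 = -81 + 41022 = 40941)
P = -1
n(H) = 6 (n(H) = -1*3*(-2) = -3*(-2) = 6)
Y(F, E) = E*F
(-760 + (Y(2, 6) - 1)*n(1))*(4389 + a) = (-760 + (6*2 - 1)*6)*(4389 + 40941) = (-760 + (12 - 1)*6)*45330 = (-760 + 11*6)*45330 = (-760 + 66)*45330 = -694*45330 = -31459020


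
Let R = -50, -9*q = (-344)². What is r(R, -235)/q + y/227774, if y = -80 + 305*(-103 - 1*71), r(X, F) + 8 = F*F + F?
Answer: -29750197253/6738466016 ≈ -4.4150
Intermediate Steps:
q = -118336/9 (q = -⅑*(-344)² = -⅑*118336 = -118336/9 ≈ -13148.)
r(X, F) = -8 + F + F² (r(X, F) = -8 + (F*F + F) = -8 + (F² + F) = -8 + (F + F²) = -8 + F + F²)
y = -53150 (y = -80 + 305*(-103 - 71) = -80 + 305*(-174) = -80 - 53070 = -53150)
r(R, -235)/q + y/227774 = (-8 - 235 + (-235)²)/(-118336/9) - 53150/227774 = (-8 - 235 + 55225)*(-9/118336) - 53150*1/227774 = 54982*(-9/118336) - 26575/113887 = -247419/59168 - 26575/113887 = -29750197253/6738466016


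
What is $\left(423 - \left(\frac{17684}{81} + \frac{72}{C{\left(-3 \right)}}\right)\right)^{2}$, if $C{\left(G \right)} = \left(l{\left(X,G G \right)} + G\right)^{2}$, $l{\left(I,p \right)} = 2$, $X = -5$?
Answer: $\frac{115498009}{6561} \approx 17604.0$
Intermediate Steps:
$C{\left(G \right)} = \left(2 + G\right)^{2}$
$\left(423 - \left(\frac{17684}{81} + \frac{72}{C{\left(-3 \right)}}\right)\right)^{2} = \left(423 - \left(\frac{17684}{81} + \frac{72}{\left(2 - 3\right)^{2}}\right)\right)^{2} = \left(423 - \frac{23516}{81}\right)^{2} = \left(\frac{10747}{81}\right)^{2} = \frac{115498009}{6561}$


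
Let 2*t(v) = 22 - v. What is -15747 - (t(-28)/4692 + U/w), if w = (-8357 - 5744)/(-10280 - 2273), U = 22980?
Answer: -2395343240329/66161892 ≈ -36204.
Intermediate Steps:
t(v) = 11 - v/2 (t(v) = (22 - v)/2 = 11 - v/2)
w = 14101/12553 (w = -14101/(-12553) = -14101*(-1/12553) = 14101/12553 ≈ 1.1233)
-15747 - (t(-28)/4692 + U/w) = -15747 - ((11 - ½*(-28))/4692 + 22980/(14101/12553)) = -15747 - ((11 + 14)*(1/4692) + 22980*(12553/14101)) = -15747 - (25*(1/4692) + 288467940/14101) = -15747 - (25/4692 + 288467940/14101) = -15747 - 1*1353491927005/66161892 = -15747 - 1353491927005/66161892 = -2395343240329/66161892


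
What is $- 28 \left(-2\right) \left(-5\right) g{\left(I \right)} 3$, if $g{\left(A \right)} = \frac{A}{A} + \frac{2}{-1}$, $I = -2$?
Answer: $840$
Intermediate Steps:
$g{\left(A \right)} = -1$ ($g{\left(A \right)} = 1 + 2 \left(-1\right) = 1 - 2 = -1$)
$- 28 \left(-2\right) \left(-5\right) g{\left(I \right)} 3 = - 28 \left(-2\right) \left(-5\right) \left(-1\right) 3 = - 28 \cdot 10 \left(-1\right) 3 = - 28 \left(\left(-10\right) 3\right) = \left(-28\right) \left(-30\right) = 840$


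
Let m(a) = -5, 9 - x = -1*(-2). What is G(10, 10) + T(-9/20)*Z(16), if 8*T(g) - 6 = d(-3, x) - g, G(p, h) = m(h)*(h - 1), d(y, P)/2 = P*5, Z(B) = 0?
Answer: -45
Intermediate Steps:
x = 7 (x = 9 - (-1)*(-2) = 9 - 1*2 = 9 - 2 = 7)
d(y, P) = 10*P (d(y, P) = 2*(P*5) = 2*(5*P) = 10*P)
G(p, h) = 5 - 5*h (G(p, h) = -5*(h - 1) = -5*(-1 + h) = 5 - 5*h)
T(g) = 19/2 - g/8 (T(g) = 3/4 + (10*7 - g)/8 = 3/4 + (70 - g)/8 = 3/4 + (35/4 - g/8) = 19/2 - g/8)
G(10, 10) + T(-9/20)*Z(16) = (5 - 5*10) + (19/2 - (-9)/(8*20))*0 = (5 - 50) + (19/2 - (-9)/(8*20))*0 = -45 + (19/2 - 1/8*(-9/20))*0 = -45 + (19/2 + 9/160)*0 = -45 + (1529/160)*0 = -45 + 0 = -45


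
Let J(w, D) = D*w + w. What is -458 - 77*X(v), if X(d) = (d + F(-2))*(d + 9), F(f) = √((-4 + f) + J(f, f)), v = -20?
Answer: -17398 + 1694*I ≈ -17398.0 + 1694.0*I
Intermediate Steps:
J(w, D) = w + D*w
F(f) = √(-4 + f + f*(1 + f)) (F(f) = √((-4 + f) + f*(1 + f)) = √(-4 + f + f*(1 + f)))
X(d) = (9 + d)*(d + 2*I) (X(d) = (d + √(-4 - 2 - 2*(1 - 2)))*(d + 9) = (d + √(-4 - 2 - 2*(-1)))*(9 + d) = (d + √(-4 - 2 + 2))*(9 + d) = (d + √(-4))*(9 + d) = (d + 2*I)*(9 + d) = (9 + d)*(d + 2*I))
-458 - 77*X(v) = -458 - 77*((-20)² + 18*I - 20*(9 + 2*I)) = -458 - 77*(400 + 18*I + (-180 - 40*I)) = -458 - 77*(220 - 22*I) = -458 + (-16940 + 1694*I) = -17398 + 1694*I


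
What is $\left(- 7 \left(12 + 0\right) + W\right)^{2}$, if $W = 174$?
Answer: $8100$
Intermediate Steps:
$\left(- 7 \left(12 + 0\right) + W\right)^{2} = \left(- 7 \left(12 + 0\right) + 174\right)^{2} = \left(\left(-7\right) 12 + 174\right)^{2} = \left(-84 + 174\right)^{2} = 90^{2} = 8100$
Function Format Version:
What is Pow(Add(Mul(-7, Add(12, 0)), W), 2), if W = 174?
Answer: 8100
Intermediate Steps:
Pow(Add(Mul(-7, Add(12, 0)), W), 2) = Pow(Add(Mul(-7, Add(12, 0)), 174), 2) = Pow(Add(Mul(-7, 12), 174), 2) = Pow(Add(-84, 174), 2) = Pow(90, 2) = 8100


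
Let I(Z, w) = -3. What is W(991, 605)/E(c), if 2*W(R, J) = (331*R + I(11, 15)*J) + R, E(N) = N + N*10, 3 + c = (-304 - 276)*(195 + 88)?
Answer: -327197/3611146 ≈ -0.090608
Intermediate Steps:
c = -164143 (c = -3 + (-304 - 276)*(195 + 88) = -3 - 580*283 = -3 - 164140 = -164143)
E(N) = 11*N (E(N) = N + 10*N = 11*N)
W(R, J) = 166*R - 3*J/2 (W(R, J) = ((331*R - 3*J) + R)/2 = ((-3*J + 331*R) + R)/2 = (-3*J + 332*R)/2 = 166*R - 3*J/2)
W(991, 605)/E(c) = (166*991 - 3/2*605)/((11*(-164143))) = (164506 - 1815/2)/(-1805573) = (327197/2)*(-1/1805573) = -327197/3611146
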